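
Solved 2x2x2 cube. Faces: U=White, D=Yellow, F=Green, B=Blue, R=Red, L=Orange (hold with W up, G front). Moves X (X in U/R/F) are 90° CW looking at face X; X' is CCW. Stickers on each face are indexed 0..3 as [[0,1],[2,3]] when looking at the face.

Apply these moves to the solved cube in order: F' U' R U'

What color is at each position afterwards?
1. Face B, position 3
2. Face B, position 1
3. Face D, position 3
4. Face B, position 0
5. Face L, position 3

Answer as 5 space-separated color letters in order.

After move 1 (F'): F=GGGG U=WWRR R=YRYR D=OOYY L=OWOW
After move 2 (U'): U=WRWR F=OWGG R=GGYR B=YRBB L=BBOW
After move 3 (R): R=YGRG U=WWWG F=OOGY D=OBYY B=RRRB
After move 4 (U'): U=WGWW F=BBGY R=OORG B=YGRB L=RROW
Query 1: B[3] = B
Query 2: B[1] = G
Query 3: D[3] = Y
Query 4: B[0] = Y
Query 5: L[3] = W

Answer: B G Y Y W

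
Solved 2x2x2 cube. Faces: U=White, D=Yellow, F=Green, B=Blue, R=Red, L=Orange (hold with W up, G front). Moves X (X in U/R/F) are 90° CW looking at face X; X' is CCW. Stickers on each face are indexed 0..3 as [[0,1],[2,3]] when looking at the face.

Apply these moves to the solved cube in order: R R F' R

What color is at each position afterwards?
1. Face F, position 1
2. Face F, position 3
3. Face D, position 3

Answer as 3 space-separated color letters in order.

After move 1 (R): R=RRRR U=WGWG F=GYGY D=YBYB B=WBWB
After move 2 (R): R=RRRR U=WYWY F=GBGB D=YWYW B=GBGB
After move 3 (F'): F=BBGG U=WYRR R=WRYR D=OOYW L=OYOW
After move 4 (R): R=YWRR U=WBRG F=BOGW D=OGYG B=RBYB
Query 1: F[1] = O
Query 2: F[3] = W
Query 3: D[3] = G

Answer: O W G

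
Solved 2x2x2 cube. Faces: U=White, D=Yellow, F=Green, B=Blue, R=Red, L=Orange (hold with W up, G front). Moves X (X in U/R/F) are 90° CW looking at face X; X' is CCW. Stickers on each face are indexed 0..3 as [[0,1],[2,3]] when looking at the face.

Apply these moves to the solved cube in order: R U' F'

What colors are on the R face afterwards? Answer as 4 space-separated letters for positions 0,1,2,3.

After move 1 (R): R=RRRR U=WGWG F=GYGY D=YBYB B=WBWB
After move 2 (U'): U=GGWW F=OOGY R=GYRR B=RRWB L=WBOO
After move 3 (F'): F=OYOG U=GGGR R=BYYR D=BOYB L=WWOW
Query: R face = BYYR

Answer: B Y Y R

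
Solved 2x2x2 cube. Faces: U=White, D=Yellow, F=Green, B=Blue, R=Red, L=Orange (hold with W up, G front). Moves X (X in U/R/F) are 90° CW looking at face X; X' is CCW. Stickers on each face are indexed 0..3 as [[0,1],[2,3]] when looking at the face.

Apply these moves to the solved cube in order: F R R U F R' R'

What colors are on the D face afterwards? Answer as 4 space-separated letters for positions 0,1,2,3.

Answer: R W Y B

Derivation:
After move 1 (F): F=GGGG U=WWOO R=WRWR D=RRYY L=OYOY
After move 2 (R): R=WWRR U=WGOG F=GRGY D=RBYB B=OBWB
After move 3 (R): R=RWRW U=WROY F=GBGB D=RWYO B=GBGB
After move 4 (U): U=OWYR F=RWGB R=GBRW B=OYGB L=GBOY
After move 5 (F): F=GRBW U=OWYB R=YBRW D=RGYO L=GROW
After move 6 (R'): R=BWYR U=OGYO F=GWBB D=RRYW B=OYGB
After move 7 (R'): R=WRBY U=OGYO F=GGBO D=RWYB B=WYRB
Query: D face = RWYB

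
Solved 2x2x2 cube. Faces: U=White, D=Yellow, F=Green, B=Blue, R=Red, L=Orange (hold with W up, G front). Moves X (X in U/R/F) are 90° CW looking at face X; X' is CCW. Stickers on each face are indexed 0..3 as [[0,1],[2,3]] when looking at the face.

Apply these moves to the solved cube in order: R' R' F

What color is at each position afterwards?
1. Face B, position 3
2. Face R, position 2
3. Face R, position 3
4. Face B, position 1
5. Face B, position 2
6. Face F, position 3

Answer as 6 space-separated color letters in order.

Answer: B Y R B G B

Derivation:
After move 1 (R'): R=RRRR U=WBWB F=GWGW D=YGYG B=YBYB
After move 2 (R'): R=RRRR U=WYWY F=GBGB D=YWYW B=GBGB
After move 3 (F): F=GGBB U=WYOO R=WRYR D=RRYW L=OYOW
Query 1: B[3] = B
Query 2: R[2] = Y
Query 3: R[3] = R
Query 4: B[1] = B
Query 5: B[2] = G
Query 6: F[3] = B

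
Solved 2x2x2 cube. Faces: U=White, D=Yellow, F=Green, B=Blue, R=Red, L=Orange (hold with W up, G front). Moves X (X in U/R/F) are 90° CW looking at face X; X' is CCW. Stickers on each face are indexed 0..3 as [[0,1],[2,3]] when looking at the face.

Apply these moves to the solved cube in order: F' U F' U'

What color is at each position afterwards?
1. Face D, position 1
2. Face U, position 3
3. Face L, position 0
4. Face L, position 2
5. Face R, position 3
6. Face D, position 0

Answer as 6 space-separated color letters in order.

After move 1 (F'): F=GGGG U=WWRR R=YRYR D=OOYY L=OWOW
After move 2 (U): U=RWRW F=YRGG R=BBYR B=OWBB L=GGOW
After move 3 (F'): F=RGYG U=RWBY R=OBOR D=GWYY L=GWOR
After move 4 (U'): U=WYRB F=GWYG R=RGOR B=OBBB L=OWOR
Query 1: D[1] = W
Query 2: U[3] = B
Query 3: L[0] = O
Query 4: L[2] = O
Query 5: R[3] = R
Query 6: D[0] = G

Answer: W B O O R G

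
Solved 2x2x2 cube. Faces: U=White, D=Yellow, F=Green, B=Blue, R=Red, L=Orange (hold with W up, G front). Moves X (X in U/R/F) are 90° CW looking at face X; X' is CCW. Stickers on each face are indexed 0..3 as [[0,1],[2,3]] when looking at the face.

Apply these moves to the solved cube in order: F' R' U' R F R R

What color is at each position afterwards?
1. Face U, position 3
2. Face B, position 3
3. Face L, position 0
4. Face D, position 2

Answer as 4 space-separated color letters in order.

Answer: R B Y Y

Derivation:
After move 1 (F'): F=GGGG U=WWRR R=YRYR D=OOYY L=OWOW
After move 2 (R'): R=RRYY U=WBRB F=GWGR D=OGYG B=YBOB
After move 3 (U'): U=BBWR F=OWGR R=GWYY B=RROB L=YBOW
After move 4 (R): R=YGYW U=BWWR F=OGGG D=OOYR B=RRBB
After move 5 (F): F=GOGG U=BWWB R=WGRW D=YYYR L=YOOO
After move 6 (R): R=RWWG U=BOWG F=GYGR D=YBYR B=BRWB
After move 7 (R): R=WRGW U=BYWR F=GBGR D=YWYB B=GROB
Query 1: U[3] = R
Query 2: B[3] = B
Query 3: L[0] = Y
Query 4: D[2] = Y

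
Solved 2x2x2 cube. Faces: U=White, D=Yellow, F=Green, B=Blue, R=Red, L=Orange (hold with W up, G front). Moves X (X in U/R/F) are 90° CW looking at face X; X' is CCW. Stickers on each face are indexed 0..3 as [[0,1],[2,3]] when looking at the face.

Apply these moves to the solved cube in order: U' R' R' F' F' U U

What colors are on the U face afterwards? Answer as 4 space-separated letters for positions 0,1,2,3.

Answer: Y W Y W

Derivation:
After move 1 (U'): U=WWWW F=OOGG R=GGRR B=RRBB L=BBOO
After move 2 (R'): R=GRGR U=WBWR F=OWGW D=YOYG B=YRYB
After move 3 (R'): R=RRGG U=WYWY F=OBGR D=YWYW B=GROB
After move 4 (F'): F=BROG U=WYRG R=WRYG D=BOYW L=BYOW
After move 5 (F'): F=RGBO U=WYWY R=ORBG D=YWYW L=BGOR
After move 6 (U): U=WWYY F=ORBO R=GRBG B=BGOB L=RGOR
After move 7 (U): U=YWYW F=GRBO R=BGBG B=RGOB L=OROR
Query: U face = YWYW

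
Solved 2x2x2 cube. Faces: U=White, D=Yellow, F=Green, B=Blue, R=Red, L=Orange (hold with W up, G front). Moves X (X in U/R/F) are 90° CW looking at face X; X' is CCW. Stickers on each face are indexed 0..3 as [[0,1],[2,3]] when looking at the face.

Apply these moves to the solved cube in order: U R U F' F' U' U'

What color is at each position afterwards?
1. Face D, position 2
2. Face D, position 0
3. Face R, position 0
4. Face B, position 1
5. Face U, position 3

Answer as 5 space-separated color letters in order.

Answer: Y R R G W

Derivation:
After move 1 (U): U=WWWW F=RRGG R=BBRR B=OOBB L=GGOO
After move 2 (R): R=RBRB U=WRWG F=RYGY D=YBYO B=WOWB
After move 3 (U): U=WWGR F=RBGY R=WORB B=GGWB L=RYOO
After move 4 (F'): F=BYRG U=WWWR R=BOYB D=YOYO L=RROG
After move 5 (F'): F=YGBR U=WWBY R=OOYB D=RGYO L=RROW
After move 6 (U'): U=WYWB F=RRBR R=YGYB B=OOWB L=GGOW
After move 7 (U'): U=YBWW F=GGBR R=RRYB B=YGWB L=OOOW
Query 1: D[2] = Y
Query 2: D[0] = R
Query 3: R[0] = R
Query 4: B[1] = G
Query 5: U[3] = W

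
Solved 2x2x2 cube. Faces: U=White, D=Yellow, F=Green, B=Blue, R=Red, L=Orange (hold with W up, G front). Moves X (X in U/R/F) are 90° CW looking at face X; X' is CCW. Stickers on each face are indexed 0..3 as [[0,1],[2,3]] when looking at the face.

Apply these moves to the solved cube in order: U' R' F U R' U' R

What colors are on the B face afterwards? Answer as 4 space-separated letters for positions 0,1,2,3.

After move 1 (U'): U=WWWW F=OOGG R=GGRR B=RRBB L=BBOO
After move 2 (R'): R=GRGR U=WBWR F=OWGW D=YOYG B=YRYB
After move 3 (F): F=GOWW U=WBOB R=WRRR D=GGYG L=BYOO
After move 4 (U): U=OWBB F=WRWW R=YRRR B=BYYB L=GOOO
After move 5 (R'): R=RRYR U=OYBB F=WWWB D=GRYW B=GYGB
After move 6 (U'): U=YBOB F=GOWB R=WWYR B=RRGB L=GYOO
After move 7 (R): R=YWRW U=YOOB F=GRWW D=GGYR B=BRBB
Query: B face = BRBB

Answer: B R B B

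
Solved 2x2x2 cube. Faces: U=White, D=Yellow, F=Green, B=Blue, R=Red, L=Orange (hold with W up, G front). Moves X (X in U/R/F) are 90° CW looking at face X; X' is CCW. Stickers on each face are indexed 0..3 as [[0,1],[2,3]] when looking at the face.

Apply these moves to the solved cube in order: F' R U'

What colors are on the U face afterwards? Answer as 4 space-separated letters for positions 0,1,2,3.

After move 1 (F'): F=GGGG U=WWRR R=YRYR D=OOYY L=OWOW
After move 2 (R): R=YYRR U=WGRG F=GOGY D=OBYB B=RBWB
After move 3 (U'): U=GGWR F=OWGY R=GORR B=YYWB L=RBOW
Query: U face = GGWR

Answer: G G W R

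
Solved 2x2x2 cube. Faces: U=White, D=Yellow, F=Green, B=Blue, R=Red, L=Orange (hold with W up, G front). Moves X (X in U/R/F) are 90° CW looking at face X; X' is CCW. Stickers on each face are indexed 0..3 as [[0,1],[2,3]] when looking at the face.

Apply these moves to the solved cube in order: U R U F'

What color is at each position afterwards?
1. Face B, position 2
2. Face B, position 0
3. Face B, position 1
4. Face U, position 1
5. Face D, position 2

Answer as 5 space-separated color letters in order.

Answer: W G G W Y

Derivation:
After move 1 (U): U=WWWW F=RRGG R=BBRR B=OOBB L=GGOO
After move 2 (R): R=RBRB U=WRWG F=RYGY D=YBYO B=WOWB
After move 3 (U): U=WWGR F=RBGY R=WORB B=GGWB L=RYOO
After move 4 (F'): F=BYRG U=WWWR R=BOYB D=YOYO L=RROG
Query 1: B[2] = W
Query 2: B[0] = G
Query 3: B[1] = G
Query 4: U[1] = W
Query 5: D[2] = Y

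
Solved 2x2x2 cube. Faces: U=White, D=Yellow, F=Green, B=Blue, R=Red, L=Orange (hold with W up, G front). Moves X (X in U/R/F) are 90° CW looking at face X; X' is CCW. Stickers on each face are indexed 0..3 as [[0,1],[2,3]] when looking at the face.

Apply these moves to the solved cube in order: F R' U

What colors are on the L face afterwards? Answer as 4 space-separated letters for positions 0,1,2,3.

After move 1 (F): F=GGGG U=WWOO R=WRWR D=RRYY L=OYOY
After move 2 (R'): R=RRWW U=WBOB F=GWGO D=RGYG B=YBRB
After move 3 (U): U=OWBB F=RRGO R=YBWW B=OYRB L=GWOY
Query: L face = GWOY

Answer: G W O Y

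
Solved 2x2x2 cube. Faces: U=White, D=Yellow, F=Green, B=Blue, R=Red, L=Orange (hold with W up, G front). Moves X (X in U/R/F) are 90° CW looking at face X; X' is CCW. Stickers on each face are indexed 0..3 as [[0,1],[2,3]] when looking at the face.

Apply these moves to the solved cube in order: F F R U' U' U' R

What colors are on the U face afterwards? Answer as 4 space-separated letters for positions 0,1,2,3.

After move 1 (F): F=GGGG U=WWOO R=WRWR D=RRYY L=OYOY
After move 2 (F): F=GGGG U=WWYY R=OROR D=WWYY L=OROR
After move 3 (R): R=OORR U=WGYG F=GWGY D=WBYB B=YBWB
After move 4 (U'): U=GGWY F=ORGY R=GWRR B=OOWB L=YBOR
After move 5 (U'): U=GYGW F=YBGY R=ORRR B=GWWB L=OOOR
After move 6 (U'): U=YWGG F=OOGY R=YBRR B=ORWB L=GWOR
After move 7 (R): R=RYRB U=YOGY F=OBGB D=WWYO B=GRWB
Query: U face = YOGY

Answer: Y O G Y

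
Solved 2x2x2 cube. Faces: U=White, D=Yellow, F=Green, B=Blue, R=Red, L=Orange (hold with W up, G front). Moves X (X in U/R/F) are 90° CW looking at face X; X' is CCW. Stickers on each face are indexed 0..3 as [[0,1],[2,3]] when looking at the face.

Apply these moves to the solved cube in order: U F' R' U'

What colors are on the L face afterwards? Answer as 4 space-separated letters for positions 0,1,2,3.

After move 1 (U): U=WWWW F=RRGG R=BBRR B=OOBB L=GGOO
After move 2 (F'): F=RGRG U=WWBR R=YBYR D=GOYY L=GWOW
After move 3 (R'): R=BRYY U=WBBO F=RWRR D=GGYG B=YOOB
After move 4 (U'): U=BOWB F=GWRR R=RWYY B=BROB L=YOOW
Query: L face = YOOW

Answer: Y O O W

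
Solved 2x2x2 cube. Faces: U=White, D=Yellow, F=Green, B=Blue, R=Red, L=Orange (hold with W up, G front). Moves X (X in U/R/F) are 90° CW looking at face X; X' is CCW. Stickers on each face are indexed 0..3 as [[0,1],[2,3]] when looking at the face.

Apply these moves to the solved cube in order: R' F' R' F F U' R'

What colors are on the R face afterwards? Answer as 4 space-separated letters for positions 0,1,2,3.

After move 1 (R'): R=RRRR U=WBWB F=GWGW D=YGYG B=YBYB
After move 2 (F'): F=WWGG U=WBRR R=GRYR D=OOYG L=OBOW
After move 3 (R'): R=RRGY U=WYRY F=WBGR D=OWYG B=GBOB
After move 4 (F): F=GWRB U=WYWB R=RRYY D=GRYG L=OOOW
After move 5 (F): F=RGBW U=WYWO R=WRBY D=YRYG L=OGOR
After move 6 (U'): U=YOWW F=OGBW R=RGBY B=WROB L=GBOR
After move 7 (R'): R=GYRB U=YOWW F=OOBW D=YGYW B=GRRB
Query: R face = GYRB

Answer: G Y R B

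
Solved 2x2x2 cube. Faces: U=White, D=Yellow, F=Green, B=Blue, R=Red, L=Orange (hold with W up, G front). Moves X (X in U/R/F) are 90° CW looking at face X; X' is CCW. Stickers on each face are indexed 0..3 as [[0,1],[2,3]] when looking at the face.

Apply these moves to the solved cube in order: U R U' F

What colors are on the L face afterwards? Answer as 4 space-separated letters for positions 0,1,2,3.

Answer: W Y O B

Derivation:
After move 1 (U): U=WWWW F=RRGG R=BBRR B=OOBB L=GGOO
After move 2 (R): R=RBRB U=WRWG F=RYGY D=YBYO B=WOWB
After move 3 (U'): U=RGWW F=GGGY R=RYRB B=RBWB L=WOOO
After move 4 (F): F=GGYG U=RGOO R=WYWB D=RRYO L=WYOB
Query: L face = WYOB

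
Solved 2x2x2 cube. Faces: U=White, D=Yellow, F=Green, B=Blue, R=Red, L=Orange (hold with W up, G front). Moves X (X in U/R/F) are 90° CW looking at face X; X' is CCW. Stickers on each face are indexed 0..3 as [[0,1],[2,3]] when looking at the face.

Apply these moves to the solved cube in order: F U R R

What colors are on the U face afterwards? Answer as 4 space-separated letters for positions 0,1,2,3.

After move 1 (F): F=GGGG U=WWOO R=WRWR D=RRYY L=OYOY
After move 2 (U): U=OWOW F=WRGG R=BBWR B=OYBB L=GGOY
After move 3 (R): R=WBRB U=OROG F=WRGY D=RBYO B=WYWB
After move 4 (R): R=RWBB U=OROY F=WBGO D=RWYW B=GYRB
Query: U face = OROY

Answer: O R O Y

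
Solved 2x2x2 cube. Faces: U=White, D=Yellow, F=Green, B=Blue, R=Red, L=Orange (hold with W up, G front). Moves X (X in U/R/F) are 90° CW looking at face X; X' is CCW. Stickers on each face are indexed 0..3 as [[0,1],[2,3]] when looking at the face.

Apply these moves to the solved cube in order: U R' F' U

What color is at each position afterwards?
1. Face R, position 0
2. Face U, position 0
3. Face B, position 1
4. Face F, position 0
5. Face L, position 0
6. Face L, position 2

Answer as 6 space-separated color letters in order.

After move 1 (U): U=WWWW F=RRGG R=BBRR B=OOBB L=GGOO
After move 2 (R'): R=BRBR U=WBWO F=RWGW D=YRYG B=YOYB
After move 3 (F'): F=WWRG U=WBBB R=RRYR D=GOYG L=GOOW
After move 4 (U): U=BWBB F=RRRG R=YOYR B=GOYB L=WWOW
Query 1: R[0] = Y
Query 2: U[0] = B
Query 3: B[1] = O
Query 4: F[0] = R
Query 5: L[0] = W
Query 6: L[2] = O

Answer: Y B O R W O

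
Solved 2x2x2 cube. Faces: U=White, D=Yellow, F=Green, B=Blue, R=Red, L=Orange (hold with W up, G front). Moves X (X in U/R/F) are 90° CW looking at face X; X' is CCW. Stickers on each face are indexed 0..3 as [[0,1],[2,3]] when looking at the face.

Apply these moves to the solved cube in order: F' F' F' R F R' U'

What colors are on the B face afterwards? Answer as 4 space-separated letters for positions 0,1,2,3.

Answer: W R W B

Derivation:
After move 1 (F'): F=GGGG U=WWRR R=YRYR D=OOYY L=OWOW
After move 2 (F'): F=GGGG U=WWYY R=OROR D=WWYY L=OROR
After move 3 (F'): F=GGGG U=WWOO R=WRWR D=RRYY L=OYOY
After move 4 (R): R=WWRR U=WGOG F=GRGY D=RBYB B=OBWB
After move 5 (F): F=GGYR U=WGYY R=OWGR D=RWYB L=OROB
After move 6 (R'): R=WROG U=WWYO F=GGYY D=RGYR B=BBWB
After move 7 (U'): U=WOWY F=ORYY R=GGOG B=WRWB L=BBOB
Query: B face = WRWB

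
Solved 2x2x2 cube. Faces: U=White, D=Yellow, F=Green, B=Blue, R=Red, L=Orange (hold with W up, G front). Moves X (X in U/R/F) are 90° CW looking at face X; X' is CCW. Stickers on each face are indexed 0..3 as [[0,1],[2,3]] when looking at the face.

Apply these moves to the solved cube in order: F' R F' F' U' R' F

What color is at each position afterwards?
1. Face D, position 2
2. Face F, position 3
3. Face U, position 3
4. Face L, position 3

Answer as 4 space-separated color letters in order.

Answer: Y O B R

Derivation:
After move 1 (F'): F=GGGG U=WWRR R=YRYR D=OOYY L=OWOW
After move 2 (R): R=YYRR U=WGRG F=GOGY D=OBYB B=RBWB
After move 3 (F'): F=OYGG U=WGYR R=BYOR D=WWYB L=OGOR
After move 4 (F'): F=YGOG U=WGBO R=WYWR D=GRYB L=OROY
After move 5 (U'): U=GOWB F=OROG R=YGWR B=WYWB L=RBOY
After move 6 (R'): R=GRYW U=GWWW F=OOOB D=GRYG B=BYRB
After move 7 (F): F=OOBO U=GWYB R=WRWW D=YGYG L=RGOR
Query 1: D[2] = Y
Query 2: F[3] = O
Query 3: U[3] = B
Query 4: L[3] = R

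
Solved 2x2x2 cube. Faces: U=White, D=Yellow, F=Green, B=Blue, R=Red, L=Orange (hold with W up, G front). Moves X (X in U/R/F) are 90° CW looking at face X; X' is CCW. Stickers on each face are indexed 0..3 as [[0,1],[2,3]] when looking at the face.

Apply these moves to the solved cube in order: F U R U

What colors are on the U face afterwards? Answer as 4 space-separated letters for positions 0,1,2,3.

Answer: O O G R

Derivation:
After move 1 (F): F=GGGG U=WWOO R=WRWR D=RRYY L=OYOY
After move 2 (U): U=OWOW F=WRGG R=BBWR B=OYBB L=GGOY
After move 3 (R): R=WBRB U=OROG F=WRGY D=RBYO B=WYWB
After move 4 (U): U=OOGR F=WBGY R=WYRB B=GGWB L=WROY
Query: U face = OOGR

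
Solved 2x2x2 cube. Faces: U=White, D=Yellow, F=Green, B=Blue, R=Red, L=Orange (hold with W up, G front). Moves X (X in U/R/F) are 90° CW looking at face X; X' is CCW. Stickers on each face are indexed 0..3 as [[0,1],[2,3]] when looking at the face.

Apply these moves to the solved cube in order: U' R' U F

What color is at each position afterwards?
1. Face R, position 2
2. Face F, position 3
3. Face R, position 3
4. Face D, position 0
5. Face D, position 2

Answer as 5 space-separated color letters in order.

After move 1 (U'): U=WWWW F=OOGG R=GGRR B=RRBB L=BBOO
After move 2 (R'): R=GRGR U=WBWR F=OWGW D=YOYG B=YRYB
After move 3 (U): U=WWRB F=GRGW R=YRGR B=BBYB L=OWOO
After move 4 (F): F=GGWR U=WWOW R=RRBR D=GYYG L=OYOO
Query 1: R[2] = B
Query 2: F[3] = R
Query 3: R[3] = R
Query 4: D[0] = G
Query 5: D[2] = Y

Answer: B R R G Y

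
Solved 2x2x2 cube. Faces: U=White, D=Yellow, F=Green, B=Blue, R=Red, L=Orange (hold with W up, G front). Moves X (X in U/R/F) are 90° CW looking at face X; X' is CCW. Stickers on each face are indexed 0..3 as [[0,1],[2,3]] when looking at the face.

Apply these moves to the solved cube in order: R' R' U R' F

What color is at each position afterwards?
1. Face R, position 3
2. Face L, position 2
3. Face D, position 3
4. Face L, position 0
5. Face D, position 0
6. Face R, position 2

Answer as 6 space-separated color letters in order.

Answer: R O B G G O

Derivation:
After move 1 (R'): R=RRRR U=WBWB F=GWGW D=YGYG B=YBYB
After move 2 (R'): R=RRRR U=WYWY F=GBGB D=YWYW B=GBGB
After move 3 (U): U=WWYY F=RRGB R=GBRR B=OOGB L=GBOO
After move 4 (R'): R=BRGR U=WGYO F=RWGY D=YRYB B=WOWB
After move 5 (F): F=GRYW U=WGOB R=YROR D=GBYB L=GYOR
Query 1: R[3] = R
Query 2: L[2] = O
Query 3: D[3] = B
Query 4: L[0] = G
Query 5: D[0] = G
Query 6: R[2] = O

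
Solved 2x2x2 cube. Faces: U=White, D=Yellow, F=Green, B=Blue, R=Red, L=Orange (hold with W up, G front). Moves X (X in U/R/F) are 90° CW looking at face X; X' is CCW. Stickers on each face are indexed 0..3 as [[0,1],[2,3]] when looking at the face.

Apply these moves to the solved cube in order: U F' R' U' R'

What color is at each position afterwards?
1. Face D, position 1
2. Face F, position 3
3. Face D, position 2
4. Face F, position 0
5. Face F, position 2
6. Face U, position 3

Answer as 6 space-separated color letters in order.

After move 1 (U): U=WWWW F=RRGG R=BBRR B=OOBB L=GGOO
After move 2 (F'): F=RGRG U=WWBR R=YBYR D=GOYY L=GWOW
After move 3 (R'): R=BRYY U=WBBO F=RWRR D=GGYG B=YOOB
After move 4 (U'): U=BOWB F=GWRR R=RWYY B=BROB L=YOOW
After move 5 (R'): R=WYRY U=BOWB F=GORB D=GWYR B=GRGB
Query 1: D[1] = W
Query 2: F[3] = B
Query 3: D[2] = Y
Query 4: F[0] = G
Query 5: F[2] = R
Query 6: U[3] = B

Answer: W B Y G R B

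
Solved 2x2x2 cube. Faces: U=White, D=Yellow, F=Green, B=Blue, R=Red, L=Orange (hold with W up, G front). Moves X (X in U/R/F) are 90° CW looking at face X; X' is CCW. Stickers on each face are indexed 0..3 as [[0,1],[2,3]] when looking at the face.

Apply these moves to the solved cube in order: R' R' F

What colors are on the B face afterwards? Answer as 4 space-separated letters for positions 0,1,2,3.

Answer: G B G B

Derivation:
After move 1 (R'): R=RRRR U=WBWB F=GWGW D=YGYG B=YBYB
After move 2 (R'): R=RRRR U=WYWY F=GBGB D=YWYW B=GBGB
After move 3 (F): F=GGBB U=WYOO R=WRYR D=RRYW L=OYOW
Query: B face = GBGB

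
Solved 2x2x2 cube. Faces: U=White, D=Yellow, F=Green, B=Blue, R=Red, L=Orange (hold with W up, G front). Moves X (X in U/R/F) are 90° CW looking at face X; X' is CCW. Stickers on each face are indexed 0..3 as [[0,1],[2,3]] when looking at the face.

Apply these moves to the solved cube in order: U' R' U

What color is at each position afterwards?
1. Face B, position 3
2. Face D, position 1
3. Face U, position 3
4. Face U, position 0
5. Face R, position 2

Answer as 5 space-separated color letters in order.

Answer: B O B W G

Derivation:
After move 1 (U'): U=WWWW F=OOGG R=GGRR B=RRBB L=BBOO
After move 2 (R'): R=GRGR U=WBWR F=OWGW D=YOYG B=YRYB
After move 3 (U): U=WWRB F=GRGW R=YRGR B=BBYB L=OWOO
Query 1: B[3] = B
Query 2: D[1] = O
Query 3: U[3] = B
Query 4: U[0] = W
Query 5: R[2] = G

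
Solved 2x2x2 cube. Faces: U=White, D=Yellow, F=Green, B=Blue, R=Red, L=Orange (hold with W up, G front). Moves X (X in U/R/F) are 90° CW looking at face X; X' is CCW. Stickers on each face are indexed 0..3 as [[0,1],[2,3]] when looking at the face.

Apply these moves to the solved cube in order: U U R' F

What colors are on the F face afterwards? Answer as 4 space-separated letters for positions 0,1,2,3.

Answer: G B W W

Derivation:
After move 1 (U): U=WWWW F=RRGG R=BBRR B=OOBB L=GGOO
After move 2 (U): U=WWWW F=BBGG R=OORR B=GGBB L=RROO
After move 3 (R'): R=OROR U=WBWG F=BWGW D=YBYG B=YGYB
After move 4 (F): F=GBWW U=WBOR R=WRGR D=OOYG L=RYOB
Query: F face = GBWW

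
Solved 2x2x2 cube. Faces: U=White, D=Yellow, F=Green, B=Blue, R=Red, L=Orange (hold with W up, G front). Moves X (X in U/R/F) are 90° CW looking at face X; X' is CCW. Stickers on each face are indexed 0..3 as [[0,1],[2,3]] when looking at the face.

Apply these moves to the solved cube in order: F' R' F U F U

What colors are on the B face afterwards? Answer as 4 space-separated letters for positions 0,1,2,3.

After move 1 (F'): F=GGGG U=WWRR R=YRYR D=OOYY L=OWOW
After move 2 (R'): R=RRYY U=WBRB F=GWGR D=OGYG B=YBOB
After move 3 (F): F=GGRW U=WBWW R=RRBY D=YRYG L=OOOG
After move 4 (U): U=WWWB F=RRRW R=YBBY B=OOOB L=GGOG
After move 5 (F): F=RRWR U=WWGG R=WBBY D=BYYG L=GYOR
After move 6 (U): U=GWGW F=WBWR R=OOBY B=GYOB L=RROR
Query: B face = GYOB

Answer: G Y O B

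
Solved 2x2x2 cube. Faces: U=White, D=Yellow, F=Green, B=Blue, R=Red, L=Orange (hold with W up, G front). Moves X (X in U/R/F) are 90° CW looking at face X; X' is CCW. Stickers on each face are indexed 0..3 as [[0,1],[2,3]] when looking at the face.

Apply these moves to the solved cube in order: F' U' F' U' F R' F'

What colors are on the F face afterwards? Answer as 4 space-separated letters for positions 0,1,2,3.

After move 1 (F'): F=GGGG U=WWRR R=YRYR D=OOYY L=OWOW
After move 2 (U'): U=WRWR F=OWGG R=GGYR B=YRBB L=BBOW
After move 3 (F'): F=WGOG U=WRGY R=OGOR D=BWYY L=BROW
After move 4 (U'): U=RYWG F=BROG R=WGOR B=OGBB L=YROW
After move 5 (F): F=OBGR U=RYWR R=WGGR D=OWYY L=YBOW
After move 6 (R'): R=GRWG U=RBWO F=OYGR D=OBYR B=YGWB
After move 7 (F'): F=YROG U=RBGW R=BROG D=BWYR L=YOOW
Query: F face = YROG

Answer: Y R O G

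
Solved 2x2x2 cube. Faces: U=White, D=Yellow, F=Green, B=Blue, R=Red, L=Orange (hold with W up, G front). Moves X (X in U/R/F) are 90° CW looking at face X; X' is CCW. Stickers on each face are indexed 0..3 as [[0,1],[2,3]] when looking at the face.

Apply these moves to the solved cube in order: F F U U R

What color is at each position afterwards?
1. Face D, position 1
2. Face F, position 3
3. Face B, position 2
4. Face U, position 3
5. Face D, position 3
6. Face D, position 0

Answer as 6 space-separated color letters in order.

After move 1 (F): F=GGGG U=WWOO R=WRWR D=RRYY L=OYOY
After move 2 (F): F=GGGG U=WWYY R=OROR D=WWYY L=OROR
After move 3 (U): U=YWYW F=ORGG R=BBOR B=ORBB L=GGOR
After move 4 (U): U=YYWW F=BBGG R=OROR B=GGBB L=OROR
After move 5 (R): R=OORR U=YBWG F=BWGY D=WBYG B=WGYB
Query 1: D[1] = B
Query 2: F[3] = Y
Query 3: B[2] = Y
Query 4: U[3] = G
Query 5: D[3] = G
Query 6: D[0] = W

Answer: B Y Y G G W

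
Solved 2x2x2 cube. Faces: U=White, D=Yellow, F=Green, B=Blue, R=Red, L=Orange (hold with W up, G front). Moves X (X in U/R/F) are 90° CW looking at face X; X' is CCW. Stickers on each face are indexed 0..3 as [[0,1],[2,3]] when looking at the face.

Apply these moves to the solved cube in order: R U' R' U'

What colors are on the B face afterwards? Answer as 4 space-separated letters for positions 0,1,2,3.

After move 1 (R): R=RRRR U=WGWG F=GYGY D=YBYB B=WBWB
After move 2 (U'): U=GGWW F=OOGY R=GYRR B=RRWB L=WBOO
After move 3 (R'): R=YRGR U=GWWR F=OGGW D=YOYY B=BRBB
After move 4 (U'): U=WRGW F=WBGW R=OGGR B=YRBB L=BROO
Query: B face = YRBB

Answer: Y R B B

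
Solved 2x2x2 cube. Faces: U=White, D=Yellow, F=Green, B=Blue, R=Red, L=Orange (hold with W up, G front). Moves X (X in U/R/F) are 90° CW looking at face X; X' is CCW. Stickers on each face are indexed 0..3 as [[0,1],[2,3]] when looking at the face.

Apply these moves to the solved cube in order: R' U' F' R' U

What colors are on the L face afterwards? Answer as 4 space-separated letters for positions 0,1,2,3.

After move 1 (R'): R=RRRR U=WBWB F=GWGW D=YGYG B=YBYB
After move 2 (U'): U=BBWW F=OOGW R=GWRR B=RRYB L=YBOO
After move 3 (F'): F=OWOG U=BBGR R=GWYR D=BOYG L=YWOW
After move 4 (R'): R=WRGY U=BYGR F=OBOR D=BWYG B=GROB
After move 5 (U): U=GBRY F=WROR R=GRGY B=YWOB L=OBOW
Query: L face = OBOW

Answer: O B O W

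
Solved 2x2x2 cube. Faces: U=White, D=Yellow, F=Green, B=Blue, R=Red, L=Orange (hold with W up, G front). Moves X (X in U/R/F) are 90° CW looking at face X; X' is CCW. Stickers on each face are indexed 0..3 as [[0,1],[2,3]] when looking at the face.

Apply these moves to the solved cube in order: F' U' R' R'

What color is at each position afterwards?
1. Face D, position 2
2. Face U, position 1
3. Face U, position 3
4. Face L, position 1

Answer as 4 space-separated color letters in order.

Answer: Y O Y B

Derivation:
After move 1 (F'): F=GGGG U=WWRR R=YRYR D=OOYY L=OWOW
After move 2 (U'): U=WRWR F=OWGG R=GGYR B=YRBB L=BBOW
After move 3 (R'): R=GRGY U=WBWY F=ORGR D=OWYG B=YROB
After move 4 (R'): R=RYGG U=WOWY F=OBGY D=ORYR B=GRWB
Query 1: D[2] = Y
Query 2: U[1] = O
Query 3: U[3] = Y
Query 4: L[1] = B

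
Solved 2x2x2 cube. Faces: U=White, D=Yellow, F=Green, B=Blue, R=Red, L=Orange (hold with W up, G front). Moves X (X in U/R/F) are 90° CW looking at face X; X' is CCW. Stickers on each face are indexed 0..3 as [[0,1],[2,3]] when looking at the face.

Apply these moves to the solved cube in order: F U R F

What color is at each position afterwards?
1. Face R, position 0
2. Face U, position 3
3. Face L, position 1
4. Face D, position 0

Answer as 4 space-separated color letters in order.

Answer: O G R R

Derivation:
After move 1 (F): F=GGGG U=WWOO R=WRWR D=RRYY L=OYOY
After move 2 (U): U=OWOW F=WRGG R=BBWR B=OYBB L=GGOY
After move 3 (R): R=WBRB U=OROG F=WRGY D=RBYO B=WYWB
After move 4 (F): F=GWYR U=ORYG R=OBGB D=RWYO L=GROB
Query 1: R[0] = O
Query 2: U[3] = G
Query 3: L[1] = R
Query 4: D[0] = R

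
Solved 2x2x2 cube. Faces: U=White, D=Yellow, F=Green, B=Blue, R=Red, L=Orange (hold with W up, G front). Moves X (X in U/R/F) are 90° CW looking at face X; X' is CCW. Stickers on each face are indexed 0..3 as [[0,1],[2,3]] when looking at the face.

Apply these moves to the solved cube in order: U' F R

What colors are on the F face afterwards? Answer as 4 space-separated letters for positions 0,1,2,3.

After move 1 (U'): U=WWWW F=OOGG R=GGRR B=RRBB L=BBOO
After move 2 (F): F=GOGO U=WWOB R=WGWR D=RGYY L=BYOY
After move 3 (R): R=WWRG U=WOOO F=GGGY D=RBYR B=BRWB
Query: F face = GGGY

Answer: G G G Y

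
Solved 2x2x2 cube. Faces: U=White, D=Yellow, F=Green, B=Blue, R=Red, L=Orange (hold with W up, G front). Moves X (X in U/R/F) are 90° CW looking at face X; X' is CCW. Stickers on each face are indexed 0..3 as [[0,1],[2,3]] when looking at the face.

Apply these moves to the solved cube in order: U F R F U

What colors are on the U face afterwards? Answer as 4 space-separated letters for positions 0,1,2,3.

Answer: Y W Y R

Derivation:
After move 1 (U): U=WWWW F=RRGG R=BBRR B=OOBB L=GGOO
After move 2 (F): F=GRGR U=WWOG R=WBWR D=RBYY L=GYOY
After move 3 (R): R=WWRB U=WROR F=GBGY D=RBYO B=GOWB
After move 4 (F): F=GGYB U=WRYY R=OWRB D=RWYO L=GROB
After move 5 (U): U=YWYR F=OWYB R=GORB B=GRWB L=GGOB
Query: U face = YWYR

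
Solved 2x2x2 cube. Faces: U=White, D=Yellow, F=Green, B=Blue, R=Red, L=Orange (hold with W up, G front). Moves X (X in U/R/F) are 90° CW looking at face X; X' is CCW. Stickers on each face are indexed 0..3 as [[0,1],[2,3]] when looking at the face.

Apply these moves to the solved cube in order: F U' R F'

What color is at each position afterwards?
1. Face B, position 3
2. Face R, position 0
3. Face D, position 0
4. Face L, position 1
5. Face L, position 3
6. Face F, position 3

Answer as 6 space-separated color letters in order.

Answer: B B B G W G

Derivation:
After move 1 (F): F=GGGG U=WWOO R=WRWR D=RRYY L=OYOY
After move 2 (U'): U=WOWO F=OYGG R=GGWR B=WRBB L=BBOY
After move 3 (R): R=WGRG U=WYWG F=ORGY D=RBYW B=OROB
After move 4 (F'): F=RYOG U=WYWR R=BGRG D=BYYW L=BGOW
Query 1: B[3] = B
Query 2: R[0] = B
Query 3: D[0] = B
Query 4: L[1] = G
Query 5: L[3] = W
Query 6: F[3] = G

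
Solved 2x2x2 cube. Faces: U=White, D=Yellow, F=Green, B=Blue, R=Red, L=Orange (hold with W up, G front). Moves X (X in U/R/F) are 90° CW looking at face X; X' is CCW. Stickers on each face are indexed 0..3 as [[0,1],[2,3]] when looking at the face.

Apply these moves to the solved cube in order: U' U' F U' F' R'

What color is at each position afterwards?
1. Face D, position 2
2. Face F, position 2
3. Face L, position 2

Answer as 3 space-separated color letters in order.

After move 1 (U'): U=WWWW F=OOGG R=GGRR B=RRBB L=BBOO
After move 2 (U'): U=WWWW F=BBGG R=OORR B=GGBB L=RROO
After move 3 (F): F=GBGB U=WWOR R=WOWR D=ROYY L=RYOY
After move 4 (U'): U=WRWO F=RYGB R=GBWR B=WOBB L=GGOY
After move 5 (F'): F=YBRG U=WRGW R=OBRR D=GYYY L=GOOW
After move 6 (R'): R=BROR U=WBGW F=YRRW D=GBYG B=YOYB
Query 1: D[2] = Y
Query 2: F[2] = R
Query 3: L[2] = O

Answer: Y R O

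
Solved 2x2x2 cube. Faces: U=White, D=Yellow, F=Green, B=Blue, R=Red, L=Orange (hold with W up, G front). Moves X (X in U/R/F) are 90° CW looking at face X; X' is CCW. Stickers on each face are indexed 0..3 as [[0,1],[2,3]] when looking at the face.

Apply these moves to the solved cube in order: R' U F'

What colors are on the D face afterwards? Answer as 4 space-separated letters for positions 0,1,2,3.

Answer: W O Y G

Derivation:
After move 1 (R'): R=RRRR U=WBWB F=GWGW D=YGYG B=YBYB
After move 2 (U): U=WWBB F=RRGW R=YBRR B=OOYB L=GWOO
After move 3 (F'): F=RWRG U=WWYR R=GBYR D=WOYG L=GBOB
Query: D face = WOYG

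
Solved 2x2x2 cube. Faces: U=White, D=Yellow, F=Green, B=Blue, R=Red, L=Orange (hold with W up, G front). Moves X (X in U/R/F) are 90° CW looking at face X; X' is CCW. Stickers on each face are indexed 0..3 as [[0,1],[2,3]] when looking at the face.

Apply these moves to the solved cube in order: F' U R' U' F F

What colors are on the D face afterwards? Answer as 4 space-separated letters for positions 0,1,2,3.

Answer: R R Y G

Derivation:
After move 1 (F'): F=GGGG U=WWRR R=YRYR D=OOYY L=OWOW
After move 2 (U): U=RWRW F=YRGG R=BBYR B=OWBB L=GGOW
After move 3 (R'): R=BRBY U=RBRO F=YWGW D=ORYG B=YWOB
After move 4 (U'): U=BORR F=GGGW R=YWBY B=BROB L=YWOW
After move 5 (F): F=GGWG U=BOWW R=RWRY D=BYYG L=YOOR
After move 6 (F): F=WGGG U=BORO R=WWWY D=RRYG L=YBOY
Query: D face = RRYG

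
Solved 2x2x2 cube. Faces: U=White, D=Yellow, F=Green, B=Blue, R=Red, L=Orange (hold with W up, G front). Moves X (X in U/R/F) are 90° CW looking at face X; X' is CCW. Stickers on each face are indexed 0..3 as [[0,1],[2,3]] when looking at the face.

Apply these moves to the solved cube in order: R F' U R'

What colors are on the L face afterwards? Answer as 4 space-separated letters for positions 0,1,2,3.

Answer: Y Y O W

Derivation:
After move 1 (R): R=RRRR U=WGWG F=GYGY D=YBYB B=WBWB
After move 2 (F'): F=YYGG U=WGRR R=BRYR D=OOYB L=OGOW
After move 3 (U): U=RWRG F=BRGG R=WBYR B=OGWB L=YYOW
After move 4 (R'): R=BRWY U=RWRO F=BWGG D=ORYG B=BGOB
Query: L face = YYOW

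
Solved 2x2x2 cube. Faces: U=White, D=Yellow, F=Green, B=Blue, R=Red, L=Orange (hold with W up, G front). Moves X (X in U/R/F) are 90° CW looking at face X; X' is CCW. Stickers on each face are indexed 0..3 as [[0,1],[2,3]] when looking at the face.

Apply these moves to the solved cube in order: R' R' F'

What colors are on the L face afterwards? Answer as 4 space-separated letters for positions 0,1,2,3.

After move 1 (R'): R=RRRR U=WBWB F=GWGW D=YGYG B=YBYB
After move 2 (R'): R=RRRR U=WYWY F=GBGB D=YWYW B=GBGB
After move 3 (F'): F=BBGG U=WYRR R=WRYR D=OOYW L=OYOW
Query: L face = OYOW

Answer: O Y O W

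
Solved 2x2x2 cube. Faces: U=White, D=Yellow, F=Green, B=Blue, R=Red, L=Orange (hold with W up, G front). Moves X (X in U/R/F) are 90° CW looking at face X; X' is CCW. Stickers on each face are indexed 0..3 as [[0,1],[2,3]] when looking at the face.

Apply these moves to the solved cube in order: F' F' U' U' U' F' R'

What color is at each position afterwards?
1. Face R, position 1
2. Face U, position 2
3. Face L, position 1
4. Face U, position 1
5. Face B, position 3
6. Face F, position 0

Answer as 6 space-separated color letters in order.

After move 1 (F'): F=GGGG U=WWRR R=YRYR D=OOYY L=OWOW
After move 2 (F'): F=GGGG U=WWYY R=OROR D=WWYY L=OROR
After move 3 (U'): U=WYWY F=ORGG R=GGOR B=ORBB L=BBOR
After move 4 (U'): U=YYWW F=BBGG R=OROR B=GGBB L=OROR
After move 5 (U'): U=YWYW F=ORGG R=BBOR B=ORBB L=GGOR
After move 6 (F'): F=RGOG U=YWBO R=WBWR D=GRYY L=GWOY
After move 7 (R'): R=BRWW U=YBBO F=RWOO D=GGYG B=YRRB
Query 1: R[1] = R
Query 2: U[2] = B
Query 3: L[1] = W
Query 4: U[1] = B
Query 5: B[3] = B
Query 6: F[0] = R

Answer: R B W B B R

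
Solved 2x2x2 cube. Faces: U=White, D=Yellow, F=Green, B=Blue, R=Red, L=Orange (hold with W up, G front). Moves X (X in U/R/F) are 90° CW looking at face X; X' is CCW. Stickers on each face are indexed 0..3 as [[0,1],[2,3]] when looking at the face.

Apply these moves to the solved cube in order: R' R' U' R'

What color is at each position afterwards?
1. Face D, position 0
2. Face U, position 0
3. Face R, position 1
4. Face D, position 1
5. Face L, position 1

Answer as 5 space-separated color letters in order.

After move 1 (R'): R=RRRR U=WBWB F=GWGW D=YGYG B=YBYB
After move 2 (R'): R=RRRR U=WYWY F=GBGB D=YWYW B=GBGB
After move 3 (U'): U=YYWW F=OOGB R=GBRR B=RRGB L=GBOO
After move 4 (R'): R=BRGR U=YGWR F=OYGW D=YOYB B=WRWB
Query 1: D[0] = Y
Query 2: U[0] = Y
Query 3: R[1] = R
Query 4: D[1] = O
Query 5: L[1] = B

Answer: Y Y R O B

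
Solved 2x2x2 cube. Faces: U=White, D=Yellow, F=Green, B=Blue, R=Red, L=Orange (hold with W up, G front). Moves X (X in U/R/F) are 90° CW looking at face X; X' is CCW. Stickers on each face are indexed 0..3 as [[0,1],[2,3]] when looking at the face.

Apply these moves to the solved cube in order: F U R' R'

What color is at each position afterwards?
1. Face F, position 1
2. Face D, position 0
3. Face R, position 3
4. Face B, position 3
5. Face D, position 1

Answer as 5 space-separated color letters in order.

Answer: B R B B W

Derivation:
After move 1 (F): F=GGGG U=WWOO R=WRWR D=RRYY L=OYOY
After move 2 (U): U=OWOW F=WRGG R=BBWR B=OYBB L=GGOY
After move 3 (R'): R=BRBW U=OBOO F=WWGW D=RRYG B=YYRB
After move 4 (R'): R=RWBB U=OROY F=WBGO D=RWYW B=GYRB
Query 1: F[1] = B
Query 2: D[0] = R
Query 3: R[3] = B
Query 4: B[3] = B
Query 5: D[1] = W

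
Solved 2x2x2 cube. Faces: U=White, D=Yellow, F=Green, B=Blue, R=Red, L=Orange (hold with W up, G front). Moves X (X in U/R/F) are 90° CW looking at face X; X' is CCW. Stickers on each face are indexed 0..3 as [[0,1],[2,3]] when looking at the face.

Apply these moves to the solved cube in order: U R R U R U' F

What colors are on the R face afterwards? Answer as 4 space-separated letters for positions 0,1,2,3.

Answer: W W Y O

Derivation:
After move 1 (U): U=WWWW F=RRGG R=BBRR B=OOBB L=GGOO
After move 2 (R): R=RBRB U=WRWG F=RYGY D=YBYO B=WOWB
After move 3 (R): R=RRBB U=WYWY F=RBGO D=YWYW B=GORB
After move 4 (U): U=WWYY F=RRGO R=GOBB B=GGRB L=RBOO
After move 5 (R): R=BGBO U=WRYO F=RWGW D=YRYG B=YGWB
After move 6 (U'): U=ROWY F=RBGW R=RWBO B=BGWB L=YGOO
After move 7 (F): F=GRWB U=ROOG R=WWYO D=BRYG L=YYOR
Query: R face = WWYO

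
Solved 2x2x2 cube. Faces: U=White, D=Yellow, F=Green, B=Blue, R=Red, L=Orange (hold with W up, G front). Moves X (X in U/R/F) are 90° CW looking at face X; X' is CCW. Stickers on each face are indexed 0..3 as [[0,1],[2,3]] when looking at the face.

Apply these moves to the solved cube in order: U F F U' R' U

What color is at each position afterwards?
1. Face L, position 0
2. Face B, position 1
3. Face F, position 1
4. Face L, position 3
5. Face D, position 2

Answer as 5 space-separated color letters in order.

Answer: G O R B Y

Derivation:
After move 1 (U): U=WWWW F=RRGG R=BBRR B=OOBB L=GGOO
After move 2 (F): F=GRGR U=WWOG R=WBWR D=RBYY L=GYOY
After move 3 (F): F=GGRR U=WWYY R=OBGR D=WWYY L=GROB
After move 4 (U'): U=WYWY F=GRRR R=GGGR B=OBBB L=OOOB
After move 5 (R'): R=GRGG U=WBWO F=GYRY D=WRYR B=YBWB
After move 6 (U): U=WWOB F=GRRY R=YBGG B=OOWB L=GYOB
Query 1: L[0] = G
Query 2: B[1] = O
Query 3: F[1] = R
Query 4: L[3] = B
Query 5: D[2] = Y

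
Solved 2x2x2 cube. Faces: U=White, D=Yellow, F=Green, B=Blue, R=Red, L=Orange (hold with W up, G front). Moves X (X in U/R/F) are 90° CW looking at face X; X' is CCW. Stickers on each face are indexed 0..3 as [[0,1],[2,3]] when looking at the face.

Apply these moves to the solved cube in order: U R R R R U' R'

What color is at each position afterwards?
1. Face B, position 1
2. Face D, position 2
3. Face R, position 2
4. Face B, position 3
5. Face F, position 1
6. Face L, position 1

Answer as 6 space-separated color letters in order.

Answer: B Y R B W O

Derivation:
After move 1 (U): U=WWWW F=RRGG R=BBRR B=OOBB L=GGOO
After move 2 (R): R=RBRB U=WRWG F=RYGY D=YBYO B=WOWB
After move 3 (R): R=RRBB U=WYWY F=RBGO D=YWYW B=GORB
After move 4 (R): R=BRBR U=WBWO F=RWGW D=YRYG B=YOYB
After move 5 (R): R=BBRR U=WWWW F=RRGG D=YYYY B=OOBB
After move 6 (U'): U=WWWW F=GGGG R=RRRR B=BBBB L=OOOO
After move 7 (R'): R=RRRR U=WBWB F=GWGW D=YGYG B=YBYB
Query 1: B[1] = B
Query 2: D[2] = Y
Query 3: R[2] = R
Query 4: B[3] = B
Query 5: F[1] = W
Query 6: L[1] = O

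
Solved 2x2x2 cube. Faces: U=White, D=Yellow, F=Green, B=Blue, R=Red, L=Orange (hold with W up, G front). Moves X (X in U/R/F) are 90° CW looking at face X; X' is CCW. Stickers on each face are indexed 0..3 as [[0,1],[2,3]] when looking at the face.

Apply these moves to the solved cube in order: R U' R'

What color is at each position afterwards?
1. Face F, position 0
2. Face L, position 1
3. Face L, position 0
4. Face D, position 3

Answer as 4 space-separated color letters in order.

Answer: O B W Y

Derivation:
After move 1 (R): R=RRRR U=WGWG F=GYGY D=YBYB B=WBWB
After move 2 (U'): U=GGWW F=OOGY R=GYRR B=RRWB L=WBOO
After move 3 (R'): R=YRGR U=GWWR F=OGGW D=YOYY B=BRBB
Query 1: F[0] = O
Query 2: L[1] = B
Query 3: L[0] = W
Query 4: D[3] = Y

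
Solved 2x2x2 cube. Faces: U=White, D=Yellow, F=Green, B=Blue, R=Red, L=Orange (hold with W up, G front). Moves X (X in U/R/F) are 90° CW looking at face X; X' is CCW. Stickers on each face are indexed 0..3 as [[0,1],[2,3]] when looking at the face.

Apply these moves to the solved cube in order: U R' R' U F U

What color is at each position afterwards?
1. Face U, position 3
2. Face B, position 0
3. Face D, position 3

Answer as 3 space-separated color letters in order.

Answer: W R W

Derivation:
After move 1 (U): U=WWWW F=RRGG R=BBRR B=OOBB L=GGOO
After move 2 (R'): R=BRBR U=WBWO F=RWGW D=YRYG B=YOYB
After move 3 (R'): R=RRBB U=WYWY F=RBGO D=YWYW B=GORB
After move 4 (U): U=WWYY F=RRGO R=GOBB B=GGRB L=RBOO
After move 5 (F): F=GROR U=WWOB R=YOYB D=BGYW L=RYOW
After move 6 (U): U=OWBW F=YOOR R=GGYB B=RYRB L=GROW
Query 1: U[3] = W
Query 2: B[0] = R
Query 3: D[3] = W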